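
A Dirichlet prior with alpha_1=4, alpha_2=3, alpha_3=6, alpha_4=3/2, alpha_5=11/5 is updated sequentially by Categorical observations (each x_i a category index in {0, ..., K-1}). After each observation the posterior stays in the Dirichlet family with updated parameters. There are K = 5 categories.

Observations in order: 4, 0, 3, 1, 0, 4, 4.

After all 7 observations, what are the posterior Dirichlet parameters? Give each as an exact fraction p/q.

alpha_1=6, alpha_2=4, alpha_3=6, alpha_4=5/2, alpha_5=26/5

obs 1: x=4 → posterior Dirichlet(4, 3, 6, 3/2, 16/5)
obs 2: x=0 → posterior Dirichlet(5, 3, 6, 3/2, 16/5)
obs 3: x=3 → posterior Dirichlet(5, 3, 6, 5/2, 16/5)
obs 4: x=1 → posterior Dirichlet(5, 4, 6, 5/2, 16/5)
obs 5: x=0 → posterior Dirichlet(6, 4, 6, 5/2, 16/5)
obs 6: x=4 → posterior Dirichlet(6, 4, 6, 5/2, 21/5)
obs 7: x=4 → posterior Dirichlet(6, 4, 6, 5/2, 26/5)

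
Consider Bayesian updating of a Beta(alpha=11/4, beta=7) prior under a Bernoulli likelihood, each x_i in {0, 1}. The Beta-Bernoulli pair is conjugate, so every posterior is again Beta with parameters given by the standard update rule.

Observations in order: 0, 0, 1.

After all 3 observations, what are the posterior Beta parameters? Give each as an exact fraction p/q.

obs 1: x=0 → posterior Beta(11/4, 8)
obs 2: x=0 → posterior Beta(11/4, 9)
obs 3: x=1 → posterior Beta(15/4, 9)

alpha=15/4, beta=9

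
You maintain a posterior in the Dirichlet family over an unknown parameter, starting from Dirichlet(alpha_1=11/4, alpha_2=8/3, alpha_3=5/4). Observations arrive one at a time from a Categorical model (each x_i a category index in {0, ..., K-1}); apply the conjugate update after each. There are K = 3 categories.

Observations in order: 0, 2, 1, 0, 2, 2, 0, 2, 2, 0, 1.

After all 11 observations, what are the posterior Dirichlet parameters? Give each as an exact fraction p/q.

alpha_1=27/4, alpha_2=14/3, alpha_3=25/4

obs 1: x=0 → posterior Dirichlet(15/4, 8/3, 5/4)
obs 2: x=2 → posterior Dirichlet(15/4, 8/3, 9/4)
obs 3: x=1 → posterior Dirichlet(15/4, 11/3, 9/4)
obs 4: x=0 → posterior Dirichlet(19/4, 11/3, 9/4)
obs 5: x=2 → posterior Dirichlet(19/4, 11/3, 13/4)
obs 6: x=2 → posterior Dirichlet(19/4, 11/3, 17/4)
obs 7: x=0 → posterior Dirichlet(23/4, 11/3, 17/4)
obs 8: x=2 → posterior Dirichlet(23/4, 11/3, 21/4)
obs 9: x=2 → posterior Dirichlet(23/4, 11/3, 25/4)
obs 10: x=0 → posterior Dirichlet(27/4, 11/3, 25/4)
obs 11: x=1 → posterior Dirichlet(27/4, 14/3, 25/4)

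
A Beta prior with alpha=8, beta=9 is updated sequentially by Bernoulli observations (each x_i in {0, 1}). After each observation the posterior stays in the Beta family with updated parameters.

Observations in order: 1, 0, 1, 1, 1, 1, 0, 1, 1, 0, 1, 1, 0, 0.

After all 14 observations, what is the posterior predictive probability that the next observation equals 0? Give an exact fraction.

14/31

obs 1: x=1 → posterior Beta(9, 9)
obs 2: x=0 → posterior Beta(9, 10)
obs 3: x=1 → posterior Beta(10, 10)
obs 4: x=1 → posterior Beta(11, 10)
obs 5: x=1 → posterior Beta(12, 10)
obs 6: x=1 → posterior Beta(13, 10)
obs 7: x=0 → posterior Beta(13, 11)
obs 8: x=1 → posterior Beta(14, 11)
obs 9: x=1 → posterior Beta(15, 11)
obs 10: x=0 → posterior Beta(15, 12)
obs 11: x=1 → posterior Beta(16, 12)
obs 12: x=1 → posterior Beta(17, 12)
obs 13: x=0 → posterior Beta(17, 13)
obs 14: x=0 → posterior Beta(17, 14)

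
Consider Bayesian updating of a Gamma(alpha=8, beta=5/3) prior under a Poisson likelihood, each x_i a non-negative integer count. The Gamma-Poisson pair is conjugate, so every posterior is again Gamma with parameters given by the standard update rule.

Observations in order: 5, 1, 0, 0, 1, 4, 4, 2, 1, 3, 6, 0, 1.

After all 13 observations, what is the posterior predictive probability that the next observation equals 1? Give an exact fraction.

15765948695961226263249676943959858242405512174772632470683648/73726012172171197797121788497772307620990118320641353655221487

obs 1: x=5 → posterior Gamma(13, 8/3)
obs 2: x=1 → posterior Gamma(14, 11/3)
obs 3: x=0 → posterior Gamma(14, 14/3)
obs 4: x=0 → posterior Gamma(14, 17/3)
obs 5: x=1 → posterior Gamma(15, 20/3)
obs 6: x=4 → posterior Gamma(19, 23/3)
obs 7: x=4 → posterior Gamma(23, 26/3)
obs 8: x=2 → posterior Gamma(25, 29/3)
obs 9: x=1 → posterior Gamma(26, 32/3)
obs 10: x=3 → posterior Gamma(29, 35/3)
obs 11: x=6 → posterior Gamma(35, 38/3)
obs 12: x=0 → posterior Gamma(35, 41/3)
obs 13: x=1 → posterior Gamma(36, 44/3)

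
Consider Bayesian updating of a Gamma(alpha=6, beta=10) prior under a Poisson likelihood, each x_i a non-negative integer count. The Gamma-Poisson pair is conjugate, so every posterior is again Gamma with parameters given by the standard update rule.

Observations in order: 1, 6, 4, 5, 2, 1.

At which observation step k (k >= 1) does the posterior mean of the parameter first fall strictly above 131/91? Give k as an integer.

k = 4

obs 1: x=1 → posterior Gamma(7, 11)
obs 2: x=6 → posterior Gamma(13, 12)
obs 3: x=4 → posterior Gamma(17, 13)
obs 4: x=5 → posterior Gamma(22, 14)
obs 5: x=2 → posterior Gamma(24, 15)
obs 6: x=1 → posterior Gamma(25, 16)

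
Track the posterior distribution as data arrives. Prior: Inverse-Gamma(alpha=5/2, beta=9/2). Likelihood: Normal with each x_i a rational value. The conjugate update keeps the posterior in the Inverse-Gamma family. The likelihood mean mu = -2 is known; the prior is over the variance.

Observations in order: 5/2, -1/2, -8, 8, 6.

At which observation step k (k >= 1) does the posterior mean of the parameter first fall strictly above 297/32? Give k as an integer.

k = 3

obs 1: x=5/2 → posterior Inverse-Gamma(3, 117/8)
obs 2: x=-1/2 → posterior Inverse-Gamma(7/2, 63/4)
obs 3: x=-8 → posterior Inverse-Gamma(4, 135/4)
obs 4: x=8 → posterior Inverse-Gamma(9/2, 335/4)
obs 5: x=6 → posterior Inverse-Gamma(5, 463/4)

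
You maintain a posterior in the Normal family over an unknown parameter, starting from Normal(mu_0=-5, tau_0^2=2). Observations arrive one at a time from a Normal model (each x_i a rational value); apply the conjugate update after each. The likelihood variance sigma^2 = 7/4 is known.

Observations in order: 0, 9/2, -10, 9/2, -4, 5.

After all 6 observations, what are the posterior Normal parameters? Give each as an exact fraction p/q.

mu_0=-7/11, tau_0^2=14/55

obs 1: x=0 → posterior Normal(-7/3, 14/15)
obs 2: x=9/2 → posterior Normal(1/23, 14/23)
obs 3: x=-10 → posterior Normal(-79/31, 14/31)
obs 4: x=9/2 → posterior Normal(-43/39, 14/39)
obs 5: x=-4 → posterior Normal(-75/47, 14/47)
obs 6: x=5 → posterior Normal(-7/11, 14/55)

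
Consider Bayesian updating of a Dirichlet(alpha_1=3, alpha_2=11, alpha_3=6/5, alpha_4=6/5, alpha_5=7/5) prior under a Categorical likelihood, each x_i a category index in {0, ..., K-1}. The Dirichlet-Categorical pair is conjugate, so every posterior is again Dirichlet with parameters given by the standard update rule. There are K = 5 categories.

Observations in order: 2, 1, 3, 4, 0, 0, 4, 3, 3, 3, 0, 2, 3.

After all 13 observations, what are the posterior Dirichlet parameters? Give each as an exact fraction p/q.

alpha_1=6, alpha_2=12, alpha_3=16/5, alpha_4=31/5, alpha_5=17/5

obs 1: x=2 → posterior Dirichlet(3, 11, 11/5, 6/5, 7/5)
obs 2: x=1 → posterior Dirichlet(3, 12, 11/5, 6/5, 7/5)
obs 3: x=3 → posterior Dirichlet(3, 12, 11/5, 11/5, 7/5)
obs 4: x=4 → posterior Dirichlet(3, 12, 11/5, 11/5, 12/5)
obs 5: x=0 → posterior Dirichlet(4, 12, 11/5, 11/5, 12/5)
obs 6: x=0 → posterior Dirichlet(5, 12, 11/5, 11/5, 12/5)
obs 7: x=4 → posterior Dirichlet(5, 12, 11/5, 11/5, 17/5)
obs 8: x=3 → posterior Dirichlet(5, 12, 11/5, 16/5, 17/5)
obs 9: x=3 → posterior Dirichlet(5, 12, 11/5, 21/5, 17/5)
obs 10: x=3 → posterior Dirichlet(5, 12, 11/5, 26/5, 17/5)
obs 11: x=0 → posterior Dirichlet(6, 12, 11/5, 26/5, 17/5)
obs 12: x=2 → posterior Dirichlet(6, 12, 16/5, 26/5, 17/5)
obs 13: x=3 → posterior Dirichlet(6, 12, 16/5, 31/5, 17/5)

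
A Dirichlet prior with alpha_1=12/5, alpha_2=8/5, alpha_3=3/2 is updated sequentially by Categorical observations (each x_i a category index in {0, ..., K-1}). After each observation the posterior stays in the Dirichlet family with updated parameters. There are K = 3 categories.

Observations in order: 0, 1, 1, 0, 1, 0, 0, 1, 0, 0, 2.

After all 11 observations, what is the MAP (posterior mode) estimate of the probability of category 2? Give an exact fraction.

1/9

obs 1: x=0 → posterior Dirichlet(17/5, 8/5, 3/2)
obs 2: x=1 → posterior Dirichlet(17/5, 13/5, 3/2)
obs 3: x=1 → posterior Dirichlet(17/5, 18/5, 3/2)
obs 4: x=0 → posterior Dirichlet(22/5, 18/5, 3/2)
obs 5: x=1 → posterior Dirichlet(22/5, 23/5, 3/2)
obs 6: x=0 → posterior Dirichlet(27/5, 23/5, 3/2)
obs 7: x=0 → posterior Dirichlet(32/5, 23/5, 3/2)
obs 8: x=1 → posterior Dirichlet(32/5, 28/5, 3/2)
obs 9: x=0 → posterior Dirichlet(37/5, 28/5, 3/2)
obs 10: x=0 → posterior Dirichlet(42/5, 28/5, 3/2)
obs 11: x=2 → posterior Dirichlet(42/5, 28/5, 5/2)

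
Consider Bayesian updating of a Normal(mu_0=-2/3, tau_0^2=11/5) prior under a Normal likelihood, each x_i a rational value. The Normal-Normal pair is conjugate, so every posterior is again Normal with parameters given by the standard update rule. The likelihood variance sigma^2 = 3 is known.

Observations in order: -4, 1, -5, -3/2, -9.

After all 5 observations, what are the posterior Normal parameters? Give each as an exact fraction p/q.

obs 1: x=-4 → posterior Normal(-27/13, 33/26)
obs 2: x=1 → posterior Normal(-43/37, 33/37)
obs 3: x=-5 → posterior Normal(-49/24, 11/16)
obs 4: x=-3/2 → posterior Normal(-229/118, 33/59)
obs 5: x=-9 → posterior Normal(-61/20, 33/70)

mu_0=-61/20, tau_0^2=33/70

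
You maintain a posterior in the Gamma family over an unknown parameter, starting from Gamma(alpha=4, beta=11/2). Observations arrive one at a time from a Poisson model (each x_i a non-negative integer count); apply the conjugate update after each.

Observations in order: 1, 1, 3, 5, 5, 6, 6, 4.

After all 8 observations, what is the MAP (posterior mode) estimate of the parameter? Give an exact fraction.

68/27

obs 1: x=1 → posterior Gamma(5, 13/2)
obs 2: x=1 → posterior Gamma(6, 15/2)
obs 3: x=3 → posterior Gamma(9, 17/2)
obs 4: x=5 → posterior Gamma(14, 19/2)
obs 5: x=5 → posterior Gamma(19, 21/2)
obs 6: x=6 → posterior Gamma(25, 23/2)
obs 7: x=6 → posterior Gamma(31, 25/2)
obs 8: x=4 → posterior Gamma(35, 27/2)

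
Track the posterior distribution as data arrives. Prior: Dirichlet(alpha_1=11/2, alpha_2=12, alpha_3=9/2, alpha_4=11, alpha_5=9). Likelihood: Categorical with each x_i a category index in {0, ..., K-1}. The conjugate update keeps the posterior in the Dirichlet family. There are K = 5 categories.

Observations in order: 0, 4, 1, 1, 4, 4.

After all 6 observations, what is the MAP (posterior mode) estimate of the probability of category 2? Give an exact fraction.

7/86

obs 1: x=0 → posterior Dirichlet(13/2, 12, 9/2, 11, 9)
obs 2: x=4 → posterior Dirichlet(13/2, 12, 9/2, 11, 10)
obs 3: x=1 → posterior Dirichlet(13/2, 13, 9/2, 11, 10)
obs 4: x=1 → posterior Dirichlet(13/2, 14, 9/2, 11, 10)
obs 5: x=4 → posterior Dirichlet(13/2, 14, 9/2, 11, 11)
obs 6: x=4 → posterior Dirichlet(13/2, 14, 9/2, 11, 12)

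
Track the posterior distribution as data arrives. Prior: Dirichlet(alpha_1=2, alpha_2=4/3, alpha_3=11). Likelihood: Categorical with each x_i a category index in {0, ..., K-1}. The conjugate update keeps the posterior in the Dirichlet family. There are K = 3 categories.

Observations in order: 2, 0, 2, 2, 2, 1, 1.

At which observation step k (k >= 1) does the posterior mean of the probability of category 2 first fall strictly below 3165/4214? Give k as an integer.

k = 2

obs 1: x=2 → posterior Dirichlet(2, 4/3, 12)
obs 2: x=0 → posterior Dirichlet(3, 4/3, 12)
obs 3: x=2 → posterior Dirichlet(3, 4/3, 13)
obs 4: x=2 → posterior Dirichlet(3, 4/3, 14)
obs 5: x=2 → posterior Dirichlet(3, 4/3, 15)
obs 6: x=1 → posterior Dirichlet(3, 7/3, 15)
obs 7: x=1 → posterior Dirichlet(3, 10/3, 15)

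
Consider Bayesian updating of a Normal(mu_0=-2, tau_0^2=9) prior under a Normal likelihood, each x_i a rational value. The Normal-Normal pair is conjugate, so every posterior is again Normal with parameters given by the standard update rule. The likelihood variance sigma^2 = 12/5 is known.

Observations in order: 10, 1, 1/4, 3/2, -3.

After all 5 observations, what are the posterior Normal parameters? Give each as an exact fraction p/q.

mu_0=7/4, tau_0^2=36/79

obs 1: x=10 → posterior Normal(142/19, 36/19)
obs 2: x=1 → posterior Normal(157/34, 18/17)
obs 3: x=1/4 → posterior Normal(643/196, 36/49)
obs 4: x=3/2 → posterior Normal(733/256, 9/16)
obs 5: x=-3 → posterior Normal(7/4, 36/79)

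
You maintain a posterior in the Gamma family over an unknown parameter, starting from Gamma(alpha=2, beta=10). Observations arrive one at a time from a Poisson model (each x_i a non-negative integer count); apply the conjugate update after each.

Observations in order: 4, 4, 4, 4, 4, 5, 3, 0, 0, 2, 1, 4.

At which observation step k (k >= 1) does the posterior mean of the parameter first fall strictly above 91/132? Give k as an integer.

k = 2

obs 1: x=4 → posterior Gamma(6, 11)
obs 2: x=4 → posterior Gamma(10, 12)
obs 3: x=4 → posterior Gamma(14, 13)
obs 4: x=4 → posterior Gamma(18, 14)
obs 5: x=4 → posterior Gamma(22, 15)
obs 6: x=5 → posterior Gamma(27, 16)
obs 7: x=3 → posterior Gamma(30, 17)
obs 8: x=0 → posterior Gamma(30, 18)
obs 9: x=0 → posterior Gamma(30, 19)
obs 10: x=2 → posterior Gamma(32, 20)
obs 11: x=1 → posterior Gamma(33, 21)
obs 12: x=4 → posterior Gamma(37, 22)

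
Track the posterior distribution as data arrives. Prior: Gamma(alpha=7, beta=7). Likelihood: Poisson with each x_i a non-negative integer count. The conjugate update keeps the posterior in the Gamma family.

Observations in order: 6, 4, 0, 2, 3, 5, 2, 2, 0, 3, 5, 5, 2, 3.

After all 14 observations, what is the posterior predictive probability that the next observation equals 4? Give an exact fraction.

16644616925195519448498734731877787892993133565363389924933052409821225/140734989022253485004886132064515622736023849805774051930674548390756352

obs 1: x=6 → posterior Gamma(13, 8)
obs 2: x=4 → posterior Gamma(17, 9)
obs 3: x=0 → posterior Gamma(17, 10)
obs 4: x=2 → posterior Gamma(19, 11)
obs 5: x=3 → posterior Gamma(22, 12)
obs 6: x=5 → posterior Gamma(27, 13)
obs 7: x=2 → posterior Gamma(29, 14)
obs 8: x=2 → posterior Gamma(31, 15)
obs 9: x=0 → posterior Gamma(31, 16)
obs 10: x=3 → posterior Gamma(34, 17)
obs 11: x=5 → posterior Gamma(39, 18)
obs 12: x=5 → posterior Gamma(44, 19)
obs 13: x=2 → posterior Gamma(46, 20)
obs 14: x=3 → posterior Gamma(49, 21)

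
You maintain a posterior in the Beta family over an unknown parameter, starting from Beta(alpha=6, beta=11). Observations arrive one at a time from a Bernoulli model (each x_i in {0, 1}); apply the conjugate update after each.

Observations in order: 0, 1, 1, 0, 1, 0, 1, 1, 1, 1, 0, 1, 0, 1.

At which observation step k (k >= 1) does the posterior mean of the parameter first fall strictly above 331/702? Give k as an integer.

k = 10

obs 1: x=0 → posterior Beta(6, 12)
obs 2: x=1 → posterior Beta(7, 12)
obs 3: x=1 → posterior Beta(8, 12)
obs 4: x=0 → posterior Beta(8, 13)
obs 5: x=1 → posterior Beta(9, 13)
obs 6: x=0 → posterior Beta(9, 14)
obs 7: x=1 → posterior Beta(10, 14)
obs 8: x=1 → posterior Beta(11, 14)
obs 9: x=1 → posterior Beta(12, 14)
obs 10: x=1 → posterior Beta(13, 14)
obs 11: x=0 → posterior Beta(13, 15)
obs 12: x=1 → posterior Beta(14, 15)
obs 13: x=0 → posterior Beta(14, 16)
obs 14: x=1 → posterior Beta(15, 16)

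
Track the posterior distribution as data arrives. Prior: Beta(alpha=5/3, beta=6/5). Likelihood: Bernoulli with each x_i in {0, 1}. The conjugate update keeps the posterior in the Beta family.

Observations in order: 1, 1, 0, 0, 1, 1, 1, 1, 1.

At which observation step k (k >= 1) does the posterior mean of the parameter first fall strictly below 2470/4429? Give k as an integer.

k = 4

obs 1: x=1 → posterior Beta(8/3, 6/5)
obs 2: x=1 → posterior Beta(11/3, 6/5)
obs 3: x=0 → posterior Beta(11/3, 11/5)
obs 4: x=0 → posterior Beta(11/3, 16/5)
obs 5: x=1 → posterior Beta(14/3, 16/5)
obs 6: x=1 → posterior Beta(17/3, 16/5)
obs 7: x=1 → posterior Beta(20/3, 16/5)
obs 8: x=1 → posterior Beta(23/3, 16/5)
obs 9: x=1 → posterior Beta(26/3, 16/5)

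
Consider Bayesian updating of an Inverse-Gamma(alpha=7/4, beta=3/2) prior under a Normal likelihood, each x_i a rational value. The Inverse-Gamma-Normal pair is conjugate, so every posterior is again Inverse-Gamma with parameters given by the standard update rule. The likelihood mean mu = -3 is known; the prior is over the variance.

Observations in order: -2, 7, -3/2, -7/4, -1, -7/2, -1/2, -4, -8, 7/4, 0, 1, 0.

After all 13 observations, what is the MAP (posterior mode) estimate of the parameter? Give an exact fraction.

obs 1: x=-2 → posterior Inverse-Gamma(9/4, 2)
obs 2: x=7 → posterior Inverse-Gamma(11/4, 52)
obs 3: x=-3/2 → posterior Inverse-Gamma(13/4, 425/8)
obs 4: x=-7/4 → posterior Inverse-Gamma(15/4, 1725/32)
obs 5: x=-1 → posterior Inverse-Gamma(17/4, 1789/32)
obs 6: x=-7/2 → posterior Inverse-Gamma(19/4, 1793/32)
obs 7: x=-1/2 → posterior Inverse-Gamma(21/4, 1893/32)
obs 8: x=-4 → posterior Inverse-Gamma(23/4, 1909/32)
obs 9: x=-8 → posterior Inverse-Gamma(25/4, 2309/32)
obs 10: x=7/4 → posterior Inverse-Gamma(27/4, 1335/16)
obs 11: x=0 → posterior Inverse-Gamma(29/4, 1407/16)
obs 12: x=1 → posterior Inverse-Gamma(31/4, 1535/16)
obs 13: x=0 → posterior Inverse-Gamma(33/4, 1607/16)

1607/148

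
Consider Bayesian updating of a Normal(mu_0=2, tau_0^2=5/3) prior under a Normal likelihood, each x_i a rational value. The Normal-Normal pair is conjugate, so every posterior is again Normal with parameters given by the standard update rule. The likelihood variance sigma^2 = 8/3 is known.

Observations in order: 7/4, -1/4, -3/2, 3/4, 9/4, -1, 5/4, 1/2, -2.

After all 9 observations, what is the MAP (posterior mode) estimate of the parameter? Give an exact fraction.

99/212

obs 1: x=7/4 → posterior Normal(99/52, 40/39)
obs 2: x=-1/4 → posterior Normal(47/36, 20/27)
obs 3: x=-3/2 → posterior Normal(16/23, 40/69)
obs 4: x=3/4 → posterior Normal(79/112, 10/21)
obs 5: x=9/4 → posterior Normal(31/33, 40/99)
obs 6: x=-1 → posterior Normal(13/19, 20/57)
obs 7: x=5/4 → posterior Normal(3/4, 40/129)
obs 8: x=1/2 → posterior Normal(139/192, 5/18)
obs 9: x=-2 → posterior Normal(99/212, 40/159)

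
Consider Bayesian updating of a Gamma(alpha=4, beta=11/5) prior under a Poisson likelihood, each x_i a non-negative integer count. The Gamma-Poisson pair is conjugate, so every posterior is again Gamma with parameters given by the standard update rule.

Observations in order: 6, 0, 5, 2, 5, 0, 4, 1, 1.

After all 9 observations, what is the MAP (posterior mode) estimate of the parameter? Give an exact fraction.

obs 1: x=6 → posterior Gamma(10, 16/5)
obs 2: x=0 → posterior Gamma(10, 21/5)
obs 3: x=5 → posterior Gamma(15, 26/5)
obs 4: x=2 → posterior Gamma(17, 31/5)
obs 5: x=5 → posterior Gamma(22, 36/5)
obs 6: x=0 → posterior Gamma(22, 41/5)
obs 7: x=4 → posterior Gamma(26, 46/5)
obs 8: x=1 → posterior Gamma(27, 51/5)
obs 9: x=1 → posterior Gamma(28, 56/5)

135/56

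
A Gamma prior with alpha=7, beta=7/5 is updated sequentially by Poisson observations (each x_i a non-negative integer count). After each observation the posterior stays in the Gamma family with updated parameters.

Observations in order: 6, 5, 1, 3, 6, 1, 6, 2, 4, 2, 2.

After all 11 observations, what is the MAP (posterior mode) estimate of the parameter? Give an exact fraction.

110/31

obs 1: x=6 → posterior Gamma(13, 12/5)
obs 2: x=5 → posterior Gamma(18, 17/5)
obs 3: x=1 → posterior Gamma(19, 22/5)
obs 4: x=3 → posterior Gamma(22, 27/5)
obs 5: x=6 → posterior Gamma(28, 32/5)
obs 6: x=1 → posterior Gamma(29, 37/5)
obs 7: x=6 → posterior Gamma(35, 42/5)
obs 8: x=2 → posterior Gamma(37, 47/5)
obs 9: x=4 → posterior Gamma(41, 52/5)
obs 10: x=2 → posterior Gamma(43, 57/5)
obs 11: x=2 → posterior Gamma(45, 62/5)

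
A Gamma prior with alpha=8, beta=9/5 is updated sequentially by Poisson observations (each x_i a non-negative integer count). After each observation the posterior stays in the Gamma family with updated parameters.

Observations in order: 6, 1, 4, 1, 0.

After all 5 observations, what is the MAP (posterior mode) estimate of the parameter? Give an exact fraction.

95/34

obs 1: x=6 → posterior Gamma(14, 14/5)
obs 2: x=1 → posterior Gamma(15, 19/5)
obs 3: x=4 → posterior Gamma(19, 24/5)
obs 4: x=1 → posterior Gamma(20, 29/5)
obs 5: x=0 → posterior Gamma(20, 34/5)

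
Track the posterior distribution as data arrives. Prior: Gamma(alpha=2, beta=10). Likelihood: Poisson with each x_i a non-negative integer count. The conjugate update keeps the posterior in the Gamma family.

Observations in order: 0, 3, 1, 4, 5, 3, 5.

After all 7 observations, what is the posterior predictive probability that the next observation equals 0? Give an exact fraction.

obs 1: x=0 → posterior Gamma(2, 11)
obs 2: x=3 → posterior Gamma(5, 12)
obs 3: x=1 → posterior Gamma(6, 13)
obs 4: x=4 → posterior Gamma(10, 14)
obs 5: x=5 → posterior Gamma(15, 15)
obs 6: x=3 → posterior Gamma(18, 16)
obs 7: x=5 → posterior Gamma(23, 17)

19967568900859523802559065713/74347713614021927913318776832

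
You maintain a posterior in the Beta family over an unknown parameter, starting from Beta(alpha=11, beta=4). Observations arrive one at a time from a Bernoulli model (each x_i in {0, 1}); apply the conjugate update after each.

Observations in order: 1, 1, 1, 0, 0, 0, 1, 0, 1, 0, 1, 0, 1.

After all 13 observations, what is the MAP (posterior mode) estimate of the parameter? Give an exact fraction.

obs 1: x=1 → posterior Beta(12, 4)
obs 2: x=1 → posterior Beta(13, 4)
obs 3: x=1 → posterior Beta(14, 4)
obs 4: x=0 → posterior Beta(14, 5)
obs 5: x=0 → posterior Beta(14, 6)
obs 6: x=0 → posterior Beta(14, 7)
obs 7: x=1 → posterior Beta(15, 7)
obs 8: x=0 → posterior Beta(15, 8)
obs 9: x=1 → posterior Beta(16, 8)
obs 10: x=0 → posterior Beta(16, 9)
obs 11: x=1 → posterior Beta(17, 9)
obs 12: x=0 → posterior Beta(17, 10)
obs 13: x=1 → posterior Beta(18, 10)

17/26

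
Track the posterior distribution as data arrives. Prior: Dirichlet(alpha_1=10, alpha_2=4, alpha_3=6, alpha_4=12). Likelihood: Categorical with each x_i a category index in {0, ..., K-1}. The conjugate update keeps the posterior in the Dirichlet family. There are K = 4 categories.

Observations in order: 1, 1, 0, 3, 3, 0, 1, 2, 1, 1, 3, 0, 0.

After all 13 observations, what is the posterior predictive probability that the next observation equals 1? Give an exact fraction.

1/5

obs 1: x=1 → posterior Dirichlet(10, 5, 6, 12)
obs 2: x=1 → posterior Dirichlet(10, 6, 6, 12)
obs 3: x=0 → posterior Dirichlet(11, 6, 6, 12)
obs 4: x=3 → posterior Dirichlet(11, 6, 6, 13)
obs 5: x=3 → posterior Dirichlet(11, 6, 6, 14)
obs 6: x=0 → posterior Dirichlet(12, 6, 6, 14)
obs 7: x=1 → posterior Dirichlet(12, 7, 6, 14)
obs 8: x=2 → posterior Dirichlet(12, 7, 7, 14)
obs 9: x=1 → posterior Dirichlet(12, 8, 7, 14)
obs 10: x=1 → posterior Dirichlet(12, 9, 7, 14)
obs 11: x=3 → posterior Dirichlet(12, 9, 7, 15)
obs 12: x=0 → posterior Dirichlet(13, 9, 7, 15)
obs 13: x=0 → posterior Dirichlet(14, 9, 7, 15)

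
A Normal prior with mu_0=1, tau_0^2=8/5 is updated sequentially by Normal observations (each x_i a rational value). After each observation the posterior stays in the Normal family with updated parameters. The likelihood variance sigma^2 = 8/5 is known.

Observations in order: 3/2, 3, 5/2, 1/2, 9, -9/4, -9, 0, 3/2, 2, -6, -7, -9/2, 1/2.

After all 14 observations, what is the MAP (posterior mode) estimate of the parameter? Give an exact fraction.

obs 1: x=3/2 → posterior Normal(5/4, 4/5)
obs 2: x=3 → posterior Normal(11/6, 8/15)
obs 3: x=5/2 → posterior Normal(2, 2/5)
obs 4: x=1/2 → posterior Normal(17/10, 8/25)
obs 5: x=9 → posterior Normal(35/12, 4/15)
obs 6: x=-9/4 → posterior Normal(61/28, 8/35)
obs 7: x=-9 → posterior Normal(25/32, 1/5)
obs 8: x=0 → posterior Normal(25/36, 8/45)
obs 9: x=3/2 → posterior Normal(31/40, 4/25)
obs 10: x=2 → posterior Normal(39/44, 8/55)
obs 11: x=-6 → posterior Normal(5/16, 2/15)
obs 12: x=-7 → posterior Normal(-1/4, 8/65)
obs 13: x=-9/2 → posterior Normal(-31/56, 4/35)
obs 14: x=1/2 → posterior Normal(-29/60, 8/75)

-29/60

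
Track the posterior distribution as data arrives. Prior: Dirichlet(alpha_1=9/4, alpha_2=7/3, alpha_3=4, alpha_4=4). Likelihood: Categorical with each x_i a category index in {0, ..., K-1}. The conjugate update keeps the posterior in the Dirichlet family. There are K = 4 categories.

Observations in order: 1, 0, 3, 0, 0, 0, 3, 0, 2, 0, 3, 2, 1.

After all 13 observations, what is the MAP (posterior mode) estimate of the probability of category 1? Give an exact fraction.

40/259

obs 1: x=1 → posterior Dirichlet(9/4, 10/3, 4, 4)
obs 2: x=0 → posterior Dirichlet(13/4, 10/3, 4, 4)
obs 3: x=3 → posterior Dirichlet(13/4, 10/3, 4, 5)
obs 4: x=0 → posterior Dirichlet(17/4, 10/3, 4, 5)
obs 5: x=0 → posterior Dirichlet(21/4, 10/3, 4, 5)
obs 6: x=0 → posterior Dirichlet(25/4, 10/3, 4, 5)
obs 7: x=3 → posterior Dirichlet(25/4, 10/3, 4, 6)
obs 8: x=0 → posterior Dirichlet(29/4, 10/3, 4, 6)
obs 9: x=2 → posterior Dirichlet(29/4, 10/3, 5, 6)
obs 10: x=0 → posterior Dirichlet(33/4, 10/3, 5, 6)
obs 11: x=3 → posterior Dirichlet(33/4, 10/3, 5, 7)
obs 12: x=2 → posterior Dirichlet(33/4, 10/3, 6, 7)
obs 13: x=1 → posterior Dirichlet(33/4, 13/3, 6, 7)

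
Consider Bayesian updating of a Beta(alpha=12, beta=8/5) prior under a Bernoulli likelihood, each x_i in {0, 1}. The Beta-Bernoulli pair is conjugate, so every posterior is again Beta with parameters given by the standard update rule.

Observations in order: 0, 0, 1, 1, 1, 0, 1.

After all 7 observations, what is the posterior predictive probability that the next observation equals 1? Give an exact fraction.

80/103

obs 1: x=0 → posterior Beta(12, 13/5)
obs 2: x=0 → posterior Beta(12, 18/5)
obs 3: x=1 → posterior Beta(13, 18/5)
obs 4: x=1 → posterior Beta(14, 18/5)
obs 5: x=1 → posterior Beta(15, 18/5)
obs 6: x=0 → posterior Beta(15, 23/5)
obs 7: x=1 → posterior Beta(16, 23/5)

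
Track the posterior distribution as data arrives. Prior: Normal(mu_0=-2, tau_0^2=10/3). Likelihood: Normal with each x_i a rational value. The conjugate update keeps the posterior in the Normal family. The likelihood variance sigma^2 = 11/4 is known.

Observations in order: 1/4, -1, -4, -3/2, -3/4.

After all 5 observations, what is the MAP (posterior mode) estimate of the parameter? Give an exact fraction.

obs 1: x=1/4 → posterior Normal(-56/73, 110/73)
obs 2: x=-1 → posterior Normal(-96/113, 110/113)
obs 3: x=-4 → posterior Normal(-256/153, 110/153)
obs 4: x=-3/2 → posterior Normal(-316/193, 110/193)
obs 5: x=-3/4 → posterior Normal(-346/233, 110/233)

-346/233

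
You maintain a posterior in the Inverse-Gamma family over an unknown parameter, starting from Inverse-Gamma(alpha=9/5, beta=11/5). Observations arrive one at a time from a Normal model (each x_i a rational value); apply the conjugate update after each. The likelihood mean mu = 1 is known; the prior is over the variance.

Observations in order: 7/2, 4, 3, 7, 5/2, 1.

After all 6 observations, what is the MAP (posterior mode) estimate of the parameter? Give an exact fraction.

obs 1: x=7/2 → posterior Inverse-Gamma(23/10, 213/40)
obs 2: x=4 → posterior Inverse-Gamma(14/5, 393/40)
obs 3: x=3 → posterior Inverse-Gamma(33/10, 473/40)
obs 4: x=7 → posterior Inverse-Gamma(19/5, 1193/40)
obs 5: x=5/2 → posterior Inverse-Gamma(43/10, 619/20)
obs 6: x=1 → posterior Inverse-Gamma(24/5, 619/20)

619/116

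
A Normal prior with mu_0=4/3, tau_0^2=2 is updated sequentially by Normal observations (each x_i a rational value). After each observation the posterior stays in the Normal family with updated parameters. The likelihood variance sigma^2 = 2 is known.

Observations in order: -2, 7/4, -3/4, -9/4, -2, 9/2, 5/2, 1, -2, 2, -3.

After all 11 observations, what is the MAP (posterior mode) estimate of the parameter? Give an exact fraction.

13/144

obs 1: x=-2 → posterior Normal(-1/3, 1)
obs 2: x=7/4 → posterior Normal(13/36, 2/3)
obs 3: x=-3/4 → posterior Normal(1/12, 1/2)
obs 4: x=-9/4 → posterior Normal(-23/60, 2/5)
obs 5: x=-2 → posterior Normal(-47/72, 1/3)
obs 6: x=9/2 → posterior Normal(1/12, 2/7)
obs 7: x=5/2 → posterior Normal(37/96, 1/4)
obs 8: x=1 → posterior Normal(49/108, 2/9)
obs 9: x=-2 → posterior Normal(5/24, 1/5)
obs 10: x=2 → posterior Normal(49/132, 2/11)
obs 11: x=-3 → posterior Normal(13/144, 1/6)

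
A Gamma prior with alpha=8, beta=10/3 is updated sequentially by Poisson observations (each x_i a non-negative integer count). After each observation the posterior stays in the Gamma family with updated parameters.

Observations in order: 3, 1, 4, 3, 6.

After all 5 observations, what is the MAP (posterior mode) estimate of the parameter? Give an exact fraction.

72/25

obs 1: x=3 → posterior Gamma(11, 13/3)
obs 2: x=1 → posterior Gamma(12, 16/3)
obs 3: x=4 → posterior Gamma(16, 19/3)
obs 4: x=3 → posterior Gamma(19, 22/3)
obs 5: x=6 → posterior Gamma(25, 25/3)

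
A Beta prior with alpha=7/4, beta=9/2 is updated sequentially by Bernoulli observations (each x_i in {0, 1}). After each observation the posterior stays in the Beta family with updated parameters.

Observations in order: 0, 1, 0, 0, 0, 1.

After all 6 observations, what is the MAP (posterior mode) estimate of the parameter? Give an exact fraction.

11/41

obs 1: x=0 → posterior Beta(7/4, 11/2)
obs 2: x=1 → posterior Beta(11/4, 11/2)
obs 3: x=0 → posterior Beta(11/4, 13/2)
obs 4: x=0 → posterior Beta(11/4, 15/2)
obs 5: x=0 → posterior Beta(11/4, 17/2)
obs 6: x=1 → posterior Beta(15/4, 17/2)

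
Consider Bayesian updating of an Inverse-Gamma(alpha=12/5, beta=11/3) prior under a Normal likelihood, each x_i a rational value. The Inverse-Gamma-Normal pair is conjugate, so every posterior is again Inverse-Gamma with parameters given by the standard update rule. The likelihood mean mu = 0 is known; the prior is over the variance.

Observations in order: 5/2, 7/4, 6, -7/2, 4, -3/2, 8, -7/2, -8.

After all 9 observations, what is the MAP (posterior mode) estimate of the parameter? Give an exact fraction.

53615/3792

obs 1: x=5/2 → posterior Inverse-Gamma(29/10, 163/24)
obs 2: x=7/4 → posterior Inverse-Gamma(17/5, 799/96)
obs 3: x=6 → posterior Inverse-Gamma(39/10, 2527/96)
obs 4: x=-7/2 → posterior Inverse-Gamma(22/5, 3115/96)
obs 5: x=4 → posterior Inverse-Gamma(49/10, 3883/96)
obs 6: x=-3/2 → posterior Inverse-Gamma(27/5, 3991/96)
obs 7: x=8 → posterior Inverse-Gamma(59/10, 7063/96)
obs 8: x=-7/2 → posterior Inverse-Gamma(32/5, 7651/96)
obs 9: x=-8 → posterior Inverse-Gamma(69/10, 10723/96)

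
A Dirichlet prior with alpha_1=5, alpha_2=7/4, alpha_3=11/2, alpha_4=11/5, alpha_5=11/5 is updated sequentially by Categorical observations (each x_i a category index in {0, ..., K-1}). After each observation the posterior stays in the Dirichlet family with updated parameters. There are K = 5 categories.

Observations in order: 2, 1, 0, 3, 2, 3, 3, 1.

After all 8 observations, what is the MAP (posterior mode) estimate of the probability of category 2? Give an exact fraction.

130/393

obs 1: x=2 → posterior Dirichlet(5, 7/4, 13/2, 11/5, 11/5)
obs 2: x=1 → posterior Dirichlet(5, 11/4, 13/2, 11/5, 11/5)
obs 3: x=0 → posterior Dirichlet(6, 11/4, 13/2, 11/5, 11/5)
obs 4: x=3 → posterior Dirichlet(6, 11/4, 13/2, 16/5, 11/5)
obs 5: x=2 → posterior Dirichlet(6, 11/4, 15/2, 16/5, 11/5)
obs 6: x=3 → posterior Dirichlet(6, 11/4, 15/2, 21/5, 11/5)
obs 7: x=3 → posterior Dirichlet(6, 11/4, 15/2, 26/5, 11/5)
obs 8: x=1 → posterior Dirichlet(6, 15/4, 15/2, 26/5, 11/5)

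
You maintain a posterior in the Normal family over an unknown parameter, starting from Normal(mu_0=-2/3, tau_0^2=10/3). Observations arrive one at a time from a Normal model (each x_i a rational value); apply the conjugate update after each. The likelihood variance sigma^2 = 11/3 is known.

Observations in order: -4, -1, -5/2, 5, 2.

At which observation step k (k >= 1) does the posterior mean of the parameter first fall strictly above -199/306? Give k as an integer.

k = 4

obs 1: x=-4 → posterior Normal(-142/63, 110/63)
obs 2: x=-1 → posterior Normal(-172/93, 110/93)
obs 3: x=-5/2 → posterior Normal(-247/123, 110/123)
obs 4: x=5 → posterior Normal(-97/153, 110/153)
obs 5: x=2 → posterior Normal(-37/183, 110/183)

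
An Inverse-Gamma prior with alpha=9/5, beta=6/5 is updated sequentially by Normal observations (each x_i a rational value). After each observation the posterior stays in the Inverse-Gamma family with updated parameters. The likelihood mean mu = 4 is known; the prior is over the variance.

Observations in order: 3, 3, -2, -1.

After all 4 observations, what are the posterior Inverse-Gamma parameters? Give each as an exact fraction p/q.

alpha=19/5, beta=327/10

obs 1: x=3 → posterior Inverse-Gamma(23/10, 17/10)
obs 2: x=3 → posterior Inverse-Gamma(14/5, 11/5)
obs 3: x=-2 → posterior Inverse-Gamma(33/10, 101/5)
obs 4: x=-1 → posterior Inverse-Gamma(19/5, 327/10)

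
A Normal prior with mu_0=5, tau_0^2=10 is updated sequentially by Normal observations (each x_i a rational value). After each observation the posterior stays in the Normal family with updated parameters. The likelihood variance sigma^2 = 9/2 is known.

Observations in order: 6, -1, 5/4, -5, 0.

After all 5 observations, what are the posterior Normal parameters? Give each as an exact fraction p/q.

obs 1: x=6 → posterior Normal(165/29, 90/29)
obs 2: x=-1 → posterior Normal(145/49, 90/49)
obs 3: x=5/4 → posterior Normal(170/69, 30/23)
obs 4: x=-5 → posterior Normal(70/89, 90/89)
obs 5: x=0 → posterior Normal(70/109, 90/109)

mu_0=70/109, tau_0^2=90/109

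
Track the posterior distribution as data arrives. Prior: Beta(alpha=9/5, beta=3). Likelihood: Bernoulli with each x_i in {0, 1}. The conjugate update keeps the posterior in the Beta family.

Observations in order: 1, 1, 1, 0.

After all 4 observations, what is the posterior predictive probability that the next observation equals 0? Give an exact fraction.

5/11

obs 1: x=1 → posterior Beta(14/5, 3)
obs 2: x=1 → posterior Beta(19/5, 3)
obs 3: x=1 → posterior Beta(24/5, 3)
obs 4: x=0 → posterior Beta(24/5, 4)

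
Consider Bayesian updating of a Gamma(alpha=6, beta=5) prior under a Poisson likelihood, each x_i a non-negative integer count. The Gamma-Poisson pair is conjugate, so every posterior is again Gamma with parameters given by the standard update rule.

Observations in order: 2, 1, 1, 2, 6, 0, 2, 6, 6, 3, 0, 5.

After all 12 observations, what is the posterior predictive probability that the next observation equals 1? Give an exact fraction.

82589884633902530014169004147657920144883636816005/365664434915323338551136724983039172014871827972096

obs 1: x=2 → posterior Gamma(8, 6)
obs 2: x=1 → posterior Gamma(9, 7)
obs 3: x=1 → posterior Gamma(10, 8)
obs 4: x=2 → posterior Gamma(12, 9)
obs 5: x=6 → posterior Gamma(18, 10)
obs 6: x=0 → posterior Gamma(18, 11)
obs 7: x=2 → posterior Gamma(20, 12)
obs 8: x=6 → posterior Gamma(26, 13)
obs 9: x=6 → posterior Gamma(32, 14)
obs 10: x=3 → posterior Gamma(35, 15)
obs 11: x=0 → posterior Gamma(35, 16)
obs 12: x=5 → posterior Gamma(40, 17)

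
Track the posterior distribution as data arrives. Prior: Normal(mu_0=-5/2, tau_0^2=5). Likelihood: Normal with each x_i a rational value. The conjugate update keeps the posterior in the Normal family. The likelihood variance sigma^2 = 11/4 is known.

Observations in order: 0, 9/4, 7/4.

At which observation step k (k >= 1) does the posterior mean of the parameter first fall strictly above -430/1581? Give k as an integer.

k = 2

obs 1: x=0 → posterior Normal(-55/62, 55/31)
obs 2: x=9/4 → posterior Normal(35/102, 55/51)
obs 3: x=7/4 → posterior Normal(105/142, 55/71)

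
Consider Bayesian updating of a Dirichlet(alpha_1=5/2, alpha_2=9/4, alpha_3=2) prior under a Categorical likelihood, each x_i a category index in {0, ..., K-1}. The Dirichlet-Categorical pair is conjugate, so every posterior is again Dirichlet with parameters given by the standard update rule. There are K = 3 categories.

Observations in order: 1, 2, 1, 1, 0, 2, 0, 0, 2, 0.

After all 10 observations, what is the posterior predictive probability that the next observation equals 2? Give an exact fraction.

obs 1: x=1 → posterior Dirichlet(5/2, 13/4, 2)
obs 2: x=2 → posterior Dirichlet(5/2, 13/4, 3)
obs 3: x=1 → posterior Dirichlet(5/2, 17/4, 3)
obs 4: x=1 → posterior Dirichlet(5/2, 21/4, 3)
obs 5: x=0 → posterior Dirichlet(7/2, 21/4, 3)
obs 6: x=2 → posterior Dirichlet(7/2, 21/4, 4)
obs 7: x=0 → posterior Dirichlet(9/2, 21/4, 4)
obs 8: x=0 → posterior Dirichlet(11/2, 21/4, 4)
obs 9: x=2 → posterior Dirichlet(11/2, 21/4, 5)
obs 10: x=0 → posterior Dirichlet(13/2, 21/4, 5)

20/67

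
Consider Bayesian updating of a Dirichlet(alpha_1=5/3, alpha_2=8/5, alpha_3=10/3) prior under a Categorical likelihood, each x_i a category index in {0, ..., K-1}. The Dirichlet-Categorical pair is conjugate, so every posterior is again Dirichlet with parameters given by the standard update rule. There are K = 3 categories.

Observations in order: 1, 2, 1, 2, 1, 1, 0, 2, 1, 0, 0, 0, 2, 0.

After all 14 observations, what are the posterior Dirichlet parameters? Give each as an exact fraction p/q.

obs 1: x=1 → posterior Dirichlet(5/3, 13/5, 10/3)
obs 2: x=2 → posterior Dirichlet(5/3, 13/5, 13/3)
obs 3: x=1 → posterior Dirichlet(5/3, 18/5, 13/3)
obs 4: x=2 → posterior Dirichlet(5/3, 18/5, 16/3)
obs 5: x=1 → posterior Dirichlet(5/3, 23/5, 16/3)
obs 6: x=1 → posterior Dirichlet(5/3, 28/5, 16/3)
obs 7: x=0 → posterior Dirichlet(8/3, 28/5, 16/3)
obs 8: x=2 → posterior Dirichlet(8/3, 28/5, 19/3)
obs 9: x=1 → posterior Dirichlet(8/3, 33/5, 19/3)
obs 10: x=0 → posterior Dirichlet(11/3, 33/5, 19/3)
obs 11: x=0 → posterior Dirichlet(14/3, 33/5, 19/3)
obs 12: x=0 → posterior Dirichlet(17/3, 33/5, 19/3)
obs 13: x=2 → posterior Dirichlet(17/3, 33/5, 22/3)
obs 14: x=0 → posterior Dirichlet(20/3, 33/5, 22/3)

alpha_1=20/3, alpha_2=33/5, alpha_3=22/3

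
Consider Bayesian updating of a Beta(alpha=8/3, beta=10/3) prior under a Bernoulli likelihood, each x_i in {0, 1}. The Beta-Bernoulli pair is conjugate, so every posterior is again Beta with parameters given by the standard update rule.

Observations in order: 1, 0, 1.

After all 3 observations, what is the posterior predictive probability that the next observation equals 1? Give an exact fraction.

14/27

obs 1: x=1 → posterior Beta(11/3, 10/3)
obs 2: x=0 → posterior Beta(11/3, 13/3)
obs 3: x=1 → posterior Beta(14/3, 13/3)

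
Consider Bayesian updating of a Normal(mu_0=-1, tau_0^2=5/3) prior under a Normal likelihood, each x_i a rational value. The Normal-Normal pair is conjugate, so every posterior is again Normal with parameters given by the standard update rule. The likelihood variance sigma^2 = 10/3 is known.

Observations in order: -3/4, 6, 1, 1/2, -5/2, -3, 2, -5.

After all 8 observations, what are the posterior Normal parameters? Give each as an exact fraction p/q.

obs 1: x=-3/4 → posterior Normal(-11/12, 10/9)
obs 2: x=6 → posterior Normal(13/16, 5/6)
obs 3: x=1 → posterior Normal(17/20, 2/3)
obs 4: x=1/2 → posterior Normal(19/24, 5/9)
obs 5: x=-5/2 → posterior Normal(9/28, 10/21)
obs 6: x=-3 → posterior Normal(-3/32, 5/12)
obs 7: x=2 → posterior Normal(5/36, 10/27)
obs 8: x=-5 → posterior Normal(-3/8, 1/3)

mu_0=-3/8, tau_0^2=1/3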